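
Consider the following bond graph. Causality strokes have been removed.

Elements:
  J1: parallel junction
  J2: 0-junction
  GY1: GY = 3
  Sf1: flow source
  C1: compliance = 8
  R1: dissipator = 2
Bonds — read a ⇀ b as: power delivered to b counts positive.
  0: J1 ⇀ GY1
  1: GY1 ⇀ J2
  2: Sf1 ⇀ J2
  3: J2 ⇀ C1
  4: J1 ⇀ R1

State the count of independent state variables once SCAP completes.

1  (C1 all integral)

#2 →Sf1  (Sf1 (Sf) sets flow on bond)
#3 →J2  (C1 outputs effort q/C1)
#1 →GY1  (0-jn J2 has e-setter on 3)
#0 →GY1  (through GY1, causality inverts; strokes same side of GY1)
#4 →J1  (J1: last free bond brings effort in)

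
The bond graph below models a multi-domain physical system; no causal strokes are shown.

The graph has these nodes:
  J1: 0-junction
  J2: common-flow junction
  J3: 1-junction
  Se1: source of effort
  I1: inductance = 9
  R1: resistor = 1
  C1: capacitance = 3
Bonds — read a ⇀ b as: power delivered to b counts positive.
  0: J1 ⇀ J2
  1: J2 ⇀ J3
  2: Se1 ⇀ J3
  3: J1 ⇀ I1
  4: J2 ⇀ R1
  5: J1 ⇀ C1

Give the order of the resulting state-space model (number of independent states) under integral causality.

2  (C1, I1 all integral)

b2 stroke at J3  (Se1: effort source, stroke at far end)
b1 stroke at J2  (only one flow-in slot at J3)
b3 stroke at I1  (I1 outputs flow p/I1)
b5 stroke at J1  (C1 integral (e out))
b0 stroke at J2  (common-e at J1 fixed by 5)
b4 stroke at R1  (J2 needs exactly one f-in)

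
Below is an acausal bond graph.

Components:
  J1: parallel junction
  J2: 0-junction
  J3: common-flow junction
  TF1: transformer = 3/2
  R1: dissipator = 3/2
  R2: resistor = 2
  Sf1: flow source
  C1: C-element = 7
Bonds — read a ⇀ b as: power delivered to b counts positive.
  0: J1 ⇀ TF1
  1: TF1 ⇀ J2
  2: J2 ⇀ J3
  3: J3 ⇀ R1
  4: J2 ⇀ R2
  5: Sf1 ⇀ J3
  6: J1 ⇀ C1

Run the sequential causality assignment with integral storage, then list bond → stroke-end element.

bond 0 →TF1
bond 1 →J2
bond 2 →J3
bond 3 →J3
bond 4 →R2
bond 5 →Sf1
bond 6 →J1

b5 |Sf1  (source Sf1 imposes f)
b2 |J3  (1-jn J3 has f-setter on 5)
b3 |J3  (J3 flow already set via bond 5)
b6 |J1  (C1 integral (e out))
b0 |TF1  (J1: bond 6 brought effort, rest push out)
b1 |J2  (TF TF1: opposite of bond 0)
b4 |R2  (J2: bond 1 brought effort, rest push out)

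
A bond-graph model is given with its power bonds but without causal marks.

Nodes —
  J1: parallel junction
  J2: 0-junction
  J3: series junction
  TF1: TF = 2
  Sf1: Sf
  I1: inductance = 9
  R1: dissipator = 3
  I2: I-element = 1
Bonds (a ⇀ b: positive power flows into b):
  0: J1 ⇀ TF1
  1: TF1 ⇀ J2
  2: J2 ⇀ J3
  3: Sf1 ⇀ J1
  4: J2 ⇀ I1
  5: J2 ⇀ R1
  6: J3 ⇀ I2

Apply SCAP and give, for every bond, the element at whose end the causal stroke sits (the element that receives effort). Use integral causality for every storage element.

β0 stroke→J1
β1 stroke→TF1
β2 stroke→J3
β3 stroke→Sf1
β4 stroke→I1
β5 stroke→J2
β6 stroke→I2

β3 stroke at Sf1  (Sf1: flow source, stroke at near end)
β0 stroke at J1  (J1: last free bond brings effort in)
β1 stroke at TF1  (through TF1, causality passes straight; one stroke at TF1)
β4 stroke at I1  (I1 integral (f out))
β6 stroke at I2  (prefer integral on I2)
β2 stroke at J3  (J3 flow already set via bond 6)
β5 stroke at J2  (only one effort-in slot at J2)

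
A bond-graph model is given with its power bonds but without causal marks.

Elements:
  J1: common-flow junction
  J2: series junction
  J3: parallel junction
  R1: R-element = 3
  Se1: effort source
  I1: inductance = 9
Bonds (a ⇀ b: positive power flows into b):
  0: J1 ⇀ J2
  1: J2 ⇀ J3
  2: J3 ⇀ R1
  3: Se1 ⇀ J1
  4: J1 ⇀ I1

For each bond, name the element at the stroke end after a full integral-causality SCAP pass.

β3 stroke at J1  (source Se1 imposes e)
β4 stroke at I1  (I1 integral (f out))
β0 stroke at J1  (1-jn J1 has f-setter on 4)
β1 stroke at J2  (J2: bond 0 brought flow, rest push out)
β2 stroke at J3  (closing 0-jn rule on J3)

β0 |J1
β1 |J2
β2 |J3
β3 |J1
β4 |I1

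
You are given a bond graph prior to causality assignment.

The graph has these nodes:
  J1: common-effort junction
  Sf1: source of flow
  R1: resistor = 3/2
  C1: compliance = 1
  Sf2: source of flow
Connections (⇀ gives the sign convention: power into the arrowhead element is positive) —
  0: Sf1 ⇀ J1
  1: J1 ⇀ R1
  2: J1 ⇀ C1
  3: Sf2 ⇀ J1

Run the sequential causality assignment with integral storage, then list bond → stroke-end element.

b0 stroke at Sf1
b1 stroke at R1
b2 stroke at J1
b3 stroke at Sf2

#0 |Sf1  (source Sf1 imposes f)
#3 |Sf2  (Sf2 fixes flow; stroke at Sf2)
#2 |J1  (C1 outputs effort q/C1)
#1 |R1  (common-e at J1 fixed by 2)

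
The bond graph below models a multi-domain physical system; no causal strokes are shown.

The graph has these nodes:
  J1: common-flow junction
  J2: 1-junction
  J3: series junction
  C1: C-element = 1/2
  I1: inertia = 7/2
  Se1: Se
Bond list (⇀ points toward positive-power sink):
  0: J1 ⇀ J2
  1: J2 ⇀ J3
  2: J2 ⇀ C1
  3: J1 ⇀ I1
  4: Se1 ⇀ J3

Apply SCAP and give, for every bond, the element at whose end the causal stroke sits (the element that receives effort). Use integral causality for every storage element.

bond 4 |J3  (Se1 fixes effort; stroke away)
bond 1 |J2  (only one flow-in slot at J3)
bond 2 |J2  (C1: C, integral causality)
bond 0 |J1  (closing 1-jn rule on J2)
bond 3 |I1  (J1: last free bond brings flow in)

bond 0 stroke→J1
bond 1 stroke→J2
bond 2 stroke→J2
bond 3 stroke→I1
bond 4 stroke→J3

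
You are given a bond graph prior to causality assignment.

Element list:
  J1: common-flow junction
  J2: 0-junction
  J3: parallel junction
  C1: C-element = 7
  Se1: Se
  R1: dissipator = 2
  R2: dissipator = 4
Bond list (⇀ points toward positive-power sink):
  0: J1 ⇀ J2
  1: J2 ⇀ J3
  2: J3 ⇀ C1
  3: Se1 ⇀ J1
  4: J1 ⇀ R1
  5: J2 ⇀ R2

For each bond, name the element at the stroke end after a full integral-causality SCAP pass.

bond 0 →J1
bond 1 →J2
bond 2 →J3
bond 3 →J1
bond 4 →R1
bond 5 →R2

#3 →J1  (Se1 fixes effort; stroke away)
#2 →J3  (C1 outputs effort q/C1)
#1 →J2  (J3 effort already set via bond 2)
#0 →J1  (J2 effort already set via bond 1)
#5 →R2  (0-jn J2 has e-setter on 1)
#4 →R1  (J1 needs exactly one f-in)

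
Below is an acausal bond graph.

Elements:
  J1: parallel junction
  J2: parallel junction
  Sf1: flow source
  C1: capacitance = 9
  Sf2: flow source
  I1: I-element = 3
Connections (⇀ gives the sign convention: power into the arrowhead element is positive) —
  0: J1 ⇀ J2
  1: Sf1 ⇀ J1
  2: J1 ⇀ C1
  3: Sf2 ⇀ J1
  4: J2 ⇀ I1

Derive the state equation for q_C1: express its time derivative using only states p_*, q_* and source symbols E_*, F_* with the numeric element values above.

dq_C1/dt = F_Sf1 + F_Sf2 - p_I1/3

#1 →Sf1  (Sf1: flow source, stroke at near end)
#3 →Sf2  (Sf2: flow source, stroke at near end)
#2 →J1  (prefer integral on C1)
#0 →J2  (common-e at J1 fixed by 2)
#4 →I1  (J2 effort already set via bond 0)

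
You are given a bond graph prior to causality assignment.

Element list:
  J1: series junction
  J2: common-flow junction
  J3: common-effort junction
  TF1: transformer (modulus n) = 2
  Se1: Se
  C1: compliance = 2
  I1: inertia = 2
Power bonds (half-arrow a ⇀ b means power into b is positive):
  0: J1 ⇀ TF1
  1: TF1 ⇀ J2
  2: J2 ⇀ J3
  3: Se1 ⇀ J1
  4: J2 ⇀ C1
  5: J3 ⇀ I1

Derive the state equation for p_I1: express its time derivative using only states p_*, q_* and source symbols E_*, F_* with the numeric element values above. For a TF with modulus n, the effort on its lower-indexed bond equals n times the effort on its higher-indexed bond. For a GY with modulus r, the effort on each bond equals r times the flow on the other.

dp_I1/dt = E_Se1/2 - q_C1/2

β3 |J1  (Se1: effort source, stroke at far end)
β0 |TF1  (J1 needs exactly one f-in)
β1 |J2  (TF1: transformer flips bond 0)
β4 |J2  (C1 integral (e out))
β2 |J3  (J2 needs exactly one f-in)
β5 |I1  (J3: bond 2 brought effort, rest push out)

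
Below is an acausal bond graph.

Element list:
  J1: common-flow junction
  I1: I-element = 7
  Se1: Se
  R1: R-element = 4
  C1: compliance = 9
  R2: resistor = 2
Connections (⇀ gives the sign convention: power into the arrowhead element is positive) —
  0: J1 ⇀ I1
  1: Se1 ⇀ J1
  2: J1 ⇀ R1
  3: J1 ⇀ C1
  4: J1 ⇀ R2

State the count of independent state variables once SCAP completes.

b1 →J1  (Se1 (Se) sets effort on bond)
b0 →I1  (prefer integral on I1)
b2 →J1  (J1: bond 0 brought flow, rest push out)
b3 →J1  (common-f at J1 fixed by 0)
b4 →J1  (J1 flow already set via bond 0)

2  (C1, I1 all integral)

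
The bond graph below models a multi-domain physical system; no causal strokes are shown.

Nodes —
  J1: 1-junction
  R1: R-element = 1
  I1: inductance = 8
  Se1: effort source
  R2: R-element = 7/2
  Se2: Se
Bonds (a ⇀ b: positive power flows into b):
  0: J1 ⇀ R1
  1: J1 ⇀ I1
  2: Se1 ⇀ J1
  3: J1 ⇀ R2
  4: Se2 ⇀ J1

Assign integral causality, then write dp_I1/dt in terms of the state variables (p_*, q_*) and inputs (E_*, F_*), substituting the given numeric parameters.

dp_I1/dt = E_Se1 + E_Se2 - 9*p_I1/16

b2 stroke→J1  (Se1 (Se) sets effort on bond)
b4 stroke→J1  (Se2 (Se) sets effort on bond)
b1 stroke→I1  (I1 outputs flow p/I1)
b0 stroke→J1  (1-jn J1 has f-setter on 1)
b3 stroke→J1  (1-jn J1 has f-setter on 1)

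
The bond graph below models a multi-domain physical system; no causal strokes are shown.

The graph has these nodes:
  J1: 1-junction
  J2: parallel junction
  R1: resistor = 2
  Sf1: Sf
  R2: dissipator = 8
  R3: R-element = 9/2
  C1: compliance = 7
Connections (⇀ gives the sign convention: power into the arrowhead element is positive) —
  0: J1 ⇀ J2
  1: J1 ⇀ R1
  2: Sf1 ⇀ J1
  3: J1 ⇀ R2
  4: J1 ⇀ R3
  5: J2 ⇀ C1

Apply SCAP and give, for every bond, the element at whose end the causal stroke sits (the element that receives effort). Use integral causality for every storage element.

#0 stroke at J1
#1 stroke at J1
#2 stroke at Sf1
#3 stroke at J1
#4 stroke at J1
#5 stroke at J2

b2 →Sf1  (Sf1 fixes flow; stroke at Sf1)
b0 →J1  (J1: bond 2 brought flow, rest push out)
b1 →J1  (J1 flow already set via bond 2)
b3 →J1  (common-f at J1 fixed by 2)
b4 →J1  (J1: bond 2 brought flow, rest push out)
b5 →J2  (J2 needs exactly one e-in)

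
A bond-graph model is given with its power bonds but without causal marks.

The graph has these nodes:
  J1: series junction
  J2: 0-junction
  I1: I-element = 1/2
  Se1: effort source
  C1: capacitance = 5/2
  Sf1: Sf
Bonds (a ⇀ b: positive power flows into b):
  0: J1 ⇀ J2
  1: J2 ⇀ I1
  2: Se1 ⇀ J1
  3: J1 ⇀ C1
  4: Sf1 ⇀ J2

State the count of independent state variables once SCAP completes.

2  (C1, I1 all integral)

b2 |J1  (source Se1 imposes e)
b4 |Sf1  (source Sf1 imposes f)
b1 |I1  (I1 integral (f out))
b0 |J2  (closing 0-jn rule on J2)
b3 |J1  (1-jn J1 has f-setter on 0)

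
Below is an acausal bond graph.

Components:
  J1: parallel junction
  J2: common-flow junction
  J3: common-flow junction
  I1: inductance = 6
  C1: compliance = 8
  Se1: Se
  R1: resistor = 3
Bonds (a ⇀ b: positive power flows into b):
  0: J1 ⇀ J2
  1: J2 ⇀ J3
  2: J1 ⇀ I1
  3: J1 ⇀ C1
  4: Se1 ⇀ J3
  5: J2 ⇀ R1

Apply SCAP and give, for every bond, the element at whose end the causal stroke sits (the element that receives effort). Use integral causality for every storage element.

b0 stroke at J2
b1 stroke at J2
b2 stroke at I1
b3 stroke at J1
b4 stroke at J3
b5 stroke at R1

bond 4 stroke→J3  (Se1: effort source, stroke at far end)
bond 1 stroke→J2  (closing 1-jn rule on J3)
bond 2 stroke→I1  (I1 outputs flow p/I1)
bond 3 stroke→J1  (C1: C, integral causality)
bond 0 stroke→J2  (J1: bond 3 brought effort, rest push out)
bond 5 stroke→R1  (only one flow-in slot at J2)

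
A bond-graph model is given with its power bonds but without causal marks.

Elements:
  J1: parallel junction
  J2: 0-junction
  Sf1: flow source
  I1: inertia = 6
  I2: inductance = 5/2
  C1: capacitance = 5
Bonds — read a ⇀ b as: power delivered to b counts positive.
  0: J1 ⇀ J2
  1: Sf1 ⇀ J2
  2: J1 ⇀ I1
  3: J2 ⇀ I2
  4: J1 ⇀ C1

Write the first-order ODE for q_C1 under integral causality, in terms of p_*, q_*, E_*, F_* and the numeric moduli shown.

β1 stroke at Sf1  (Sf1 (Sf) sets flow on bond)
β2 stroke at I1  (I1: I, integral causality)
β3 stroke at I2  (I2 integral (f out))
β0 stroke at J2  (J2 needs exactly one e-in)
β4 stroke at J1  (only one effort-in slot at J1)

dq_C1/dt = F_Sf1 - p_I1/6 - 2*p_I2/5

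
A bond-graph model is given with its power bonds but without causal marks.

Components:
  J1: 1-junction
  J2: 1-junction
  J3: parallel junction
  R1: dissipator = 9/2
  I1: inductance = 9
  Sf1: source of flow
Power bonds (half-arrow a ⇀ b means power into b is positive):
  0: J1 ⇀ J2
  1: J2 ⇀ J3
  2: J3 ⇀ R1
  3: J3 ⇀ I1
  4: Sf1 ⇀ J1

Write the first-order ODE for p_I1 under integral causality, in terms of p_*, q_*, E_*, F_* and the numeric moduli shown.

β4 stroke at Sf1  (source Sf1 imposes f)
β0 stroke at J1  (common-f at J1 fixed by 4)
β1 stroke at J2  (J2: bond 0 brought flow, rest push out)
β3 stroke at I1  (I1 outputs flow p/I1)
β2 stroke at J3  (only one effort-in slot at J3)

dp_I1/dt = 9*F_Sf1/2 - p_I1/2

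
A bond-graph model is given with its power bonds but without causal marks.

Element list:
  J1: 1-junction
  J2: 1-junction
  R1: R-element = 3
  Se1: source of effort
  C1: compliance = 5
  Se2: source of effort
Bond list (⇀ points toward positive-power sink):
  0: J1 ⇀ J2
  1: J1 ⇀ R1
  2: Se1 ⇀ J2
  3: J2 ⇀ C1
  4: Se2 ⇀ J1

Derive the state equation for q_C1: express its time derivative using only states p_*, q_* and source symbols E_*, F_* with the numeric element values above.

dq_C1/dt = E_Se1/3 + E_Se2/3 - q_C1/15

β2 |J2  (Se1 fixes effort; stroke away)
β4 |J1  (Se2 (Se) sets effort on bond)
β3 |J2  (prefer integral on C1)
β0 |J1  (only one flow-in slot at J2)
β1 |R1  (closing 1-jn rule on J1)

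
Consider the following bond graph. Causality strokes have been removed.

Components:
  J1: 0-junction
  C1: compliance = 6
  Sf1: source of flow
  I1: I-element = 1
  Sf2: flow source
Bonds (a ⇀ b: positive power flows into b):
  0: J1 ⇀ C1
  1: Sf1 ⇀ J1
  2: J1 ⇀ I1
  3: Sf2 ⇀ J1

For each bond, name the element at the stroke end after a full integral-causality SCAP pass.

#0 stroke→J1
#1 stroke→Sf1
#2 stroke→I1
#3 stroke→Sf2

#1 stroke→Sf1  (Sf1 (Sf) sets flow on bond)
#3 stroke→Sf2  (source Sf2 imposes f)
#0 stroke→J1  (prefer integral on C1)
#2 stroke→I1  (J1 effort already set via bond 0)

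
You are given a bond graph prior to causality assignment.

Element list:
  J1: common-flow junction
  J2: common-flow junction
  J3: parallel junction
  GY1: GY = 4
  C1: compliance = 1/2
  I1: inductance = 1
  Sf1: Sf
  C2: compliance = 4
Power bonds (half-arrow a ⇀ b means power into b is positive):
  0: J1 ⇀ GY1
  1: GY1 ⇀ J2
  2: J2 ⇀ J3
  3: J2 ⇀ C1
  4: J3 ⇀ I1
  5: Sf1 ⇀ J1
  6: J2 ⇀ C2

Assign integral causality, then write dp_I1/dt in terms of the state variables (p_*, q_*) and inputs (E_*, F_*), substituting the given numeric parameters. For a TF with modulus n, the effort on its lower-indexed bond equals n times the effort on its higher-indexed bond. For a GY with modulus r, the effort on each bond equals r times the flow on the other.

bond 5 →Sf1  (Sf1 (Sf) sets flow on bond)
bond 0 →J1  (1-jn J1 has f-setter on 5)
bond 1 →J2  (through GY1, causality inverts; strokes same side of GY1)
bond 3 →J2  (C1 outputs effort q/C1)
bond 4 →I1  (I1 outputs flow p/I1)
bond 2 →J3  (closing 0-jn rule on J3)
bond 6 →J2  (1-jn J2 has f-setter on 2)

dp_I1/dt = 4*F_Sf1 - 2*q_C1 - q_C2/4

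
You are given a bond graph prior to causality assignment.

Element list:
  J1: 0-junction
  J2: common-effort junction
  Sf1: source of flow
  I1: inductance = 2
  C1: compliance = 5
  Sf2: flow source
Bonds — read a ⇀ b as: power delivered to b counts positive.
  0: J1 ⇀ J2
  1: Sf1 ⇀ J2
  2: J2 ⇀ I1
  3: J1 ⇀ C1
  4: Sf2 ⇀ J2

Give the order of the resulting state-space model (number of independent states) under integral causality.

#1 |Sf1  (Sf1 fixes flow; stroke at Sf1)
#4 |Sf2  (Sf2: flow source, stroke at near end)
#2 |I1  (I1 outputs flow p/I1)
#0 |J2  (closing 0-jn rule on J2)
#3 |J1  (J1: last free bond brings effort in)

2  (C1, I1 all integral)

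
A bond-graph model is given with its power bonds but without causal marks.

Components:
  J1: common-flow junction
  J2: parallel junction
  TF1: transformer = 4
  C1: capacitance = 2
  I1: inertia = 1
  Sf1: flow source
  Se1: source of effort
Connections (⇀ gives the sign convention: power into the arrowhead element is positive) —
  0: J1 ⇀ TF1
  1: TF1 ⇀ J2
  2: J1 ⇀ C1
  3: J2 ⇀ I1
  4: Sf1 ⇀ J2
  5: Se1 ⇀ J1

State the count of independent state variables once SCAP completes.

#4 →Sf1  (Sf1: flow source, stroke at near end)
#5 →J1  (Se1 (Se) sets effort on bond)
#2 →J1  (prefer integral on C1)
#0 →TF1  (closing 1-jn rule on J1)
#1 →J2  (TF1 one-in-one-out from 0)
#3 →I1  (0-jn J2 has e-setter on 1)

2  (C1, I1 all integral)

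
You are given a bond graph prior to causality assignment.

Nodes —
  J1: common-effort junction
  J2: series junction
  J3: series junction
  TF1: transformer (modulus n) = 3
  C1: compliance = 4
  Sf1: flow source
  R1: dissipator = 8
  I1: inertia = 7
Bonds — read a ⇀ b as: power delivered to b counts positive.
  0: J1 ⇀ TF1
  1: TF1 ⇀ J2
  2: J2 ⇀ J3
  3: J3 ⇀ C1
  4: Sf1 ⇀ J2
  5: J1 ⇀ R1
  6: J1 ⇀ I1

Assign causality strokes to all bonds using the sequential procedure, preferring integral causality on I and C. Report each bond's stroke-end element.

bond 0 stroke at TF1
bond 1 stroke at J2
bond 2 stroke at J2
bond 3 stroke at J3
bond 4 stroke at Sf1
bond 5 stroke at J1
bond 6 stroke at I1

b4 |Sf1  (source Sf1 imposes f)
b1 |J2  (1-jn J2 has f-setter on 4)
b2 |J2  (J2 flow already set via bond 4)
b3 |J3  (common-f at J3 fixed by 2)
b0 |TF1  (through TF1, causality passes straight; one stroke at TF1)
b6 |I1  (I1 integral (f out))
b5 |J1  (closing 0-jn rule on J1)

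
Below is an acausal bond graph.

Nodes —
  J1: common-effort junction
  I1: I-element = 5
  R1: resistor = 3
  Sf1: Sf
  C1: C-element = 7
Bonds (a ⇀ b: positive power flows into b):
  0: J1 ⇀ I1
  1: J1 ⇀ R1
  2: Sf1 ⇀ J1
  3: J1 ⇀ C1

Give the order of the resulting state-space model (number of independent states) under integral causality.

2  (C1, I1 all integral)

β2 →Sf1  (Sf1 (Sf) sets flow on bond)
β0 →I1  (prefer integral on I1)
β3 →J1  (prefer integral on C1)
β1 →R1  (J1 effort already set via bond 3)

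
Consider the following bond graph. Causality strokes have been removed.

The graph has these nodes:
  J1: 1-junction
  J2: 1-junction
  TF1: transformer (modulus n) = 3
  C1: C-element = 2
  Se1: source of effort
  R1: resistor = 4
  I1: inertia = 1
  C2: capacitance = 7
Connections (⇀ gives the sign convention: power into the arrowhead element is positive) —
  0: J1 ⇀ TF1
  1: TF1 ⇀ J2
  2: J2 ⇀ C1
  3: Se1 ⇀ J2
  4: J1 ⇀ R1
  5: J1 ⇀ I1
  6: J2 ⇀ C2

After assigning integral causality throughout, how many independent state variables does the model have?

b3 |J2  (Se1: effort source, stroke at far end)
b2 |J2  (prefer integral on C1)
b5 |I1  (I1 integral (f out))
b0 |J1  (J1 flow already set via bond 5)
b4 |J1  (J1 flow already set via bond 5)
b1 |TF1  (TF1: transformer flips bond 0)
b6 |J2  (1-jn J2 has f-setter on 1)

3  (C1, C2, I1 all integral)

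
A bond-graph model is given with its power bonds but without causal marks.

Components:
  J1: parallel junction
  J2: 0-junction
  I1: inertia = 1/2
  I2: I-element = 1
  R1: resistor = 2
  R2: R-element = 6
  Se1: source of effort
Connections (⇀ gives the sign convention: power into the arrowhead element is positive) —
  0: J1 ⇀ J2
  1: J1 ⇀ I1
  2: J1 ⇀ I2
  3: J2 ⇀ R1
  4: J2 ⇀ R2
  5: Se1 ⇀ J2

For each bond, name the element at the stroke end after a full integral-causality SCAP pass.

β5 |J2  (source Se1 imposes e)
β0 |J1  (0-jn J2 has e-setter on 5)
β3 |R1  (common-e at J2 fixed by 5)
β4 |R2  (common-e at J2 fixed by 5)
β1 |I1  (J1: bond 0 brought effort, rest push out)
β2 |I2  (J1 effort already set via bond 0)

bond 0 stroke→J1
bond 1 stroke→I1
bond 2 stroke→I2
bond 3 stroke→R1
bond 4 stroke→R2
bond 5 stroke→J2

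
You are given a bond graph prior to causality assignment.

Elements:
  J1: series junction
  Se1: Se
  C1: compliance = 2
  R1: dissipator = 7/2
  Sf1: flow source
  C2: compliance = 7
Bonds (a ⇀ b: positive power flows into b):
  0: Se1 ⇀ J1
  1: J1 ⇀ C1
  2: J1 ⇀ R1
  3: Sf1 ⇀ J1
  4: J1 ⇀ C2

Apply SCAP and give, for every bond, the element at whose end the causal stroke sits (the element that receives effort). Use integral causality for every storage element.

bond 0 stroke→J1
bond 1 stroke→J1
bond 2 stroke→J1
bond 3 stroke→Sf1
bond 4 stroke→J1

#0 →J1  (Se1 fixes effort; stroke away)
#3 →Sf1  (Sf1 (Sf) sets flow on bond)
#1 →J1  (J1: bond 3 brought flow, rest push out)
#2 →J1  (1-jn J1 has f-setter on 3)
#4 →J1  (J1: bond 3 brought flow, rest push out)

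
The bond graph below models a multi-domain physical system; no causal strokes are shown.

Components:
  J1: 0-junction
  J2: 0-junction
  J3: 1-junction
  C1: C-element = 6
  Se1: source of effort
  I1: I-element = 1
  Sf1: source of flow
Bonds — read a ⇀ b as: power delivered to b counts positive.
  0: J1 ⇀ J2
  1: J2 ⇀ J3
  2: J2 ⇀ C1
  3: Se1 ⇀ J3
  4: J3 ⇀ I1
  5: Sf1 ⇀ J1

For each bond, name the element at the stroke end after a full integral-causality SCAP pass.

bond 3 →J3  (Se1 (Se) sets effort on bond)
bond 5 →Sf1  (Sf1 fixes flow; stroke at Sf1)
bond 0 →J1  (J1: last free bond brings effort in)
bond 2 →J2  (C1 integral (e out))
bond 1 →J3  (0-jn J2 has e-setter on 2)
bond 4 →I1  (J3: last free bond brings flow in)

β0 stroke at J1
β1 stroke at J3
β2 stroke at J2
β3 stroke at J3
β4 stroke at I1
β5 stroke at Sf1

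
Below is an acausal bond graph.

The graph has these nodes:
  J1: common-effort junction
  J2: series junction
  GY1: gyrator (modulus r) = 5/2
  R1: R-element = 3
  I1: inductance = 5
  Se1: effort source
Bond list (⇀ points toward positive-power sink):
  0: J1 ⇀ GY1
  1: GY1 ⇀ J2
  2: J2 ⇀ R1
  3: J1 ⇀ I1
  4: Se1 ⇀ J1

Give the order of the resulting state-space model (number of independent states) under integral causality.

1  (I1 all integral)

b4 →J1  (Se1: effort source, stroke at far end)
b0 →GY1  (0-jn J1 has e-setter on 4)
b3 →I1  (0-jn J1 has e-setter on 4)
b1 →GY1  (through GY1, causality inverts; strokes same side of GY1)
b2 →J2  (J2: bond 1 brought flow, rest push out)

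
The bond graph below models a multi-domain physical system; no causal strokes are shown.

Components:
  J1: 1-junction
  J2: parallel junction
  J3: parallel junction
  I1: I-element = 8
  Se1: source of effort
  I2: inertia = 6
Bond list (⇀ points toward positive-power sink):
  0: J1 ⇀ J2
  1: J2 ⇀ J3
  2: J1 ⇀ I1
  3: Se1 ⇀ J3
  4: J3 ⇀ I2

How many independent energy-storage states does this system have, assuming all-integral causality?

β3 stroke→J3  (Se1 fixes effort; stroke away)
β1 stroke→J2  (0-jn J3 has e-setter on 3)
β4 stroke→I2  (J3: bond 3 brought effort, rest push out)
β0 stroke→J1  (common-e at J2 fixed by 1)
β2 stroke→I1  (J1: last free bond brings flow in)

2  (I1, I2 all integral)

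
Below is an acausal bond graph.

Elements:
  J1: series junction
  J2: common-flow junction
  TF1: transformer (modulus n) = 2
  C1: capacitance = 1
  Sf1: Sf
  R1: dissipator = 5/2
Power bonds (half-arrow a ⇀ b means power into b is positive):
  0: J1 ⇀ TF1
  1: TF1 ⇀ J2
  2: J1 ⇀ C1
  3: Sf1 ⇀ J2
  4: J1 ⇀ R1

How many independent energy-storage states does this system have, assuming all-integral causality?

b3 →Sf1  (Sf1 (Sf) sets flow on bond)
b1 →J2  (J2 flow already set via bond 3)
b0 →TF1  (through TF1, causality passes straight; one stroke at TF1)
b2 →J1  (J1: bond 0 brought flow, rest push out)
b4 →J1  (J1: bond 0 brought flow, rest push out)

1  (C1 all integral)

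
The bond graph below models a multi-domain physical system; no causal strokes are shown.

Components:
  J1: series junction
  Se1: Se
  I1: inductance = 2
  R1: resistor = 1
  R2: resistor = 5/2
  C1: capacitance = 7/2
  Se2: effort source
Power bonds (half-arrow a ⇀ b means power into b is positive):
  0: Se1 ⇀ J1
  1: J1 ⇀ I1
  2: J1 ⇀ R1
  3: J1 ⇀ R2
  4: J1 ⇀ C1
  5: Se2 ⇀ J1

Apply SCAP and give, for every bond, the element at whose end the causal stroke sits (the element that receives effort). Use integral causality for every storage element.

β0 |J1  (Se1 fixes effort; stroke away)
β5 |J1  (Se2 (Se) sets effort on bond)
β1 |I1  (I1 outputs flow p/I1)
β2 |J1  (J1: bond 1 brought flow, rest push out)
β3 |J1  (J1 flow already set via bond 1)
β4 |J1  (J1 flow already set via bond 1)

#0 →J1
#1 →I1
#2 →J1
#3 →J1
#4 →J1
#5 →J1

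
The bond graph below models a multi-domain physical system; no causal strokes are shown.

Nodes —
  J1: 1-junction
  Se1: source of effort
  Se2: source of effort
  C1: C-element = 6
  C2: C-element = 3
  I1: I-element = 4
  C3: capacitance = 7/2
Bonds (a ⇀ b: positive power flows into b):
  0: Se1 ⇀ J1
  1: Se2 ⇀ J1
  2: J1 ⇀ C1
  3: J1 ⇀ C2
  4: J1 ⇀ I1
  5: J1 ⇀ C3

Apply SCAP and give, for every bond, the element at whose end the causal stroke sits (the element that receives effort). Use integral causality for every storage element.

β0 →J1  (source Se1 imposes e)
β1 →J1  (source Se2 imposes e)
β2 →J1  (C1 integral (e out))
β3 →J1  (C2: C, integral causality)
β4 →I1  (I1 outputs flow p/I1)
β5 →J1  (1-jn J1 has f-setter on 4)

bond 0 stroke at J1
bond 1 stroke at J1
bond 2 stroke at J1
bond 3 stroke at J1
bond 4 stroke at I1
bond 5 stroke at J1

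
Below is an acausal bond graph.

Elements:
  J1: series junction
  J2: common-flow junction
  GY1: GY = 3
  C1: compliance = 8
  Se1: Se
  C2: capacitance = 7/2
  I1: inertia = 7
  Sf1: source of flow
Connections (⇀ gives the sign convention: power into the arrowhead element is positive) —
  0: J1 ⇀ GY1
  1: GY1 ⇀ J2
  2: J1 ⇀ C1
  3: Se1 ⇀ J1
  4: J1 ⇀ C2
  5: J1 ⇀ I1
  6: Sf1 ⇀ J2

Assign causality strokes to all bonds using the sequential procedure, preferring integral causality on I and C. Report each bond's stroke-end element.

bond 3 |J1  (Se1 fixes effort; stroke away)
bond 6 |Sf1  (source Sf1 imposes f)
bond 1 |J2  (common-f at J2 fixed by 6)
bond 0 |J1  (GY1: gyrator matches bond 1)
bond 2 |J1  (C1: C, integral causality)
bond 4 |J1  (prefer integral on C2)
bond 5 |I1  (closing 1-jn rule on J1)

#0 →J1
#1 →J2
#2 →J1
#3 →J1
#4 →J1
#5 →I1
#6 →Sf1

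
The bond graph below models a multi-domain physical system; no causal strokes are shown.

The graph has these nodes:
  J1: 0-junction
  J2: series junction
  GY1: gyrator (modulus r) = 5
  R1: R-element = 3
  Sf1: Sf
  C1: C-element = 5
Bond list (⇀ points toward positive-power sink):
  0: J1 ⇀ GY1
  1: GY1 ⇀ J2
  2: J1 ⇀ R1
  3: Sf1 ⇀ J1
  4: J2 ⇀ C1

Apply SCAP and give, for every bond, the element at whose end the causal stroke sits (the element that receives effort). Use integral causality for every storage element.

b0 stroke at GY1
b1 stroke at GY1
b2 stroke at J1
b3 stroke at Sf1
b4 stroke at J2

β3 →Sf1  (Sf1 (Sf) sets flow on bond)
β4 →J2  (C1 outputs effort q/C1)
β1 →GY1  (closing 1-jn rule on J2)
β0 →GY1  (GY GY1: same side as bond 1)
β2 →J1  (J1 needs exactly one e-in)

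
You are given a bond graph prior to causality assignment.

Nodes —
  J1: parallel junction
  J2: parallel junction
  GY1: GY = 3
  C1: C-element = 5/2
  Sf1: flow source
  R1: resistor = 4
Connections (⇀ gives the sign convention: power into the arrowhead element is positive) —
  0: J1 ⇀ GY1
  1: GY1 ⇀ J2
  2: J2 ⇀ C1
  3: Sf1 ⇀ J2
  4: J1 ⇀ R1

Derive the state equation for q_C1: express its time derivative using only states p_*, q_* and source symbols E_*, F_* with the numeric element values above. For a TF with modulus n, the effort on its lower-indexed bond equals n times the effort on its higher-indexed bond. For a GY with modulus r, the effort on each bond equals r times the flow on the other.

bond 3 |Sf1  (Sf1 (Sf) sets flow on bond)
bond 2 |J2  (C1 outputs effort q/C1)
bond 1 |GY1  (common-e at J2 fixed by 2)
bond 0 |GY1  (GY GY1: same side as bond 1)
bond 4 |J1  (J1 needs exactly one e-in)

dq_C1/dt = F_Sf1 - 8*q_C1/45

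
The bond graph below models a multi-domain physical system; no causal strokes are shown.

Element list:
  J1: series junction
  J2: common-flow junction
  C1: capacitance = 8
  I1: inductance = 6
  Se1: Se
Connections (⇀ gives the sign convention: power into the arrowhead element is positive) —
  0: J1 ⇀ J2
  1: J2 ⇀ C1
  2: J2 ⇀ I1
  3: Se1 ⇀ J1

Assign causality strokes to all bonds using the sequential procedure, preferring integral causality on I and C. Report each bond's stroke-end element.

#3 stroke at J1  (Se1 (Se) sets effort on bond)
#0 stroke at J2  (J1: last free bond brings flow in)
#1 stroke at J2  (C1 outputs effort q/C1)
#2 stroke at I1  (J2 needs exactly one f-in)

#0 |J2
#1 |J2
#2 |I1
#3 |J1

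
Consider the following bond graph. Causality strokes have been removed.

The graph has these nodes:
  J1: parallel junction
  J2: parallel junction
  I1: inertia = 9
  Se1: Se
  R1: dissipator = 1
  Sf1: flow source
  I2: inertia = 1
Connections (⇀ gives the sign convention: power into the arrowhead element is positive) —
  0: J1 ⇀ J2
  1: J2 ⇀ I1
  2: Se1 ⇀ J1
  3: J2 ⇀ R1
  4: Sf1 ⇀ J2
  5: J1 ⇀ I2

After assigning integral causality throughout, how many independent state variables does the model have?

2  (I1, I2 all integral)

#2 →J1  (Se1 fixes effort; stroke away)
#4 →Sf1  (Sf1 (Sf) sets flow on bond)
#0 →J2  (0-jn J1 has e-setter on 2)
#5 →I2  (J1 effort already set via bond 2)
#1 →I1  (J2: bond 0 brought effort, rest push out)
#3 →R1  (J2 effort already set via bond 0)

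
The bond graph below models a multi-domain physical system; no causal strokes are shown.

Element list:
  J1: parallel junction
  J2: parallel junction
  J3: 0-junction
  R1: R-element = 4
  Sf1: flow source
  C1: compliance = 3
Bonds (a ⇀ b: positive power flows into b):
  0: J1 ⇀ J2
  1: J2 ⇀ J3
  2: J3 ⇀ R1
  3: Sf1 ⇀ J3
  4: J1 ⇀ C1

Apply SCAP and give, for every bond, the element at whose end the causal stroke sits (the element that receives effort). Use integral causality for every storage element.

β3 stroke→Sf1  (Sf1: flow source, stroke at near end)
β4 stroke→J1  (C1: C, integral causality)
β0 stroke→J2  (common-e at J1 fixed by 4)
β1 stroke→J3  (common-e at J2 fixed by 0)
β2 stroke→R1  (common-e at J3 fixed by 1)

bond 0 stroke→J2
bond 1 stroke→J3
bond 2 stroke→R1
bond 3 stroke→Sf1
bond 4 stroke→J1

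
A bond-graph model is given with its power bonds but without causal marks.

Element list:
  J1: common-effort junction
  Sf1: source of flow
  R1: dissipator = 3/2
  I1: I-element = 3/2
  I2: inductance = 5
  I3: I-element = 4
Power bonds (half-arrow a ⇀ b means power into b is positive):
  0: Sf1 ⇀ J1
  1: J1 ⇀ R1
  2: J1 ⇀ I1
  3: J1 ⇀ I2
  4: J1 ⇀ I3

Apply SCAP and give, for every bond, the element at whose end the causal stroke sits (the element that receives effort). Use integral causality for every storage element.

bond 0 →Sf1  (Sf1 fixes flow; stroke at Sf1)
bond 2 →I1  (I1 integral (f out))
bond 3 →I2  (I2 outputs flow p/I2)
bond 4 →I3  (I3: I, integral causality)
bond 1 →J1  (only one effort-in slot at J1)

bond 0 stroke at Sf1
bond 1 stroke at J1
bond 2 stroke at I1
bond 3 stroke at I2
bond 4 stroke at I3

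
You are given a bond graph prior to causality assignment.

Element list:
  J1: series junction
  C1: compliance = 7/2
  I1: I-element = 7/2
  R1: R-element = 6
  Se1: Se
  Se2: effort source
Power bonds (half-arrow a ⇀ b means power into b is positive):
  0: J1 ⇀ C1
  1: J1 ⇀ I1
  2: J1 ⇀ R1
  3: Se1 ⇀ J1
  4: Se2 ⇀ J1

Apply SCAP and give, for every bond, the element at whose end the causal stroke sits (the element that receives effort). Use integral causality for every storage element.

bond 3 stroke at J1  (Se1 (Se) sets effort on bond)
bond 4 stroke at J1  (Se2: effort source, stroke at far end)
bond 0 stroke at J1  (C1 outputs effort q/C1)
bond 1 stroke at I1  (I1 outputs flow p/I1)
bond 2 stroke at J1  (J1 flow already set via bond 1)

β0 stroke at J1
β1 stroke at I1
β2 stroke at J1
β3 stroke at J1
β4 stroke at J1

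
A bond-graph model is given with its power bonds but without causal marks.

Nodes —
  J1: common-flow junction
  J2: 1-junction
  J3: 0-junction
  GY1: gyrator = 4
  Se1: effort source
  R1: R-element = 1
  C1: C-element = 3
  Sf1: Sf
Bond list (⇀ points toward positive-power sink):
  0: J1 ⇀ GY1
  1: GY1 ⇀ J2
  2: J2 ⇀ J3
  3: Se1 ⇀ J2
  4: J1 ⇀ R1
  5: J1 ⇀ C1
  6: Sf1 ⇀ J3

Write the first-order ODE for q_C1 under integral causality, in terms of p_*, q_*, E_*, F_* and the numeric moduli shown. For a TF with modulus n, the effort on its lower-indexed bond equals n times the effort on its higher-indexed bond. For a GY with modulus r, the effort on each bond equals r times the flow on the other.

dq_C1/dt = 4*F_Sf1 - q_C1/3

bond 3 →J2  (Se1 fixes effort; stroke away)
bond 6 →Sf1  (source Sf1 imposes f)
bond 2 →J3  (closing 0-jn rule on J3)
bond 1 →J2  (J2 flow already set via bond 2)
bond 0 →J1  (GY GY1: same side as bond 1)
bond 5 →J1  (C1 outputs effort q/C1)
bond 4 →R1  (J1: last free bond brings flow in)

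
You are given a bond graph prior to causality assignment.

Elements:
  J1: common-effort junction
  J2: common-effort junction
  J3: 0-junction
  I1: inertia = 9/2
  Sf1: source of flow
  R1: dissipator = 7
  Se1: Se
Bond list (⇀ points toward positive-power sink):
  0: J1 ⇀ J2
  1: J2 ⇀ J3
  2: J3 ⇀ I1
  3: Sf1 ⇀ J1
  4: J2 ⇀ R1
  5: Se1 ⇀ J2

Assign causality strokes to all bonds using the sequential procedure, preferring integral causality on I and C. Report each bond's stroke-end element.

bond 0 stroke at J1
bond 1 stroke at J3
bond 2 stroke at I1
bond 3 stroke at Sf1
bond 4 stroke at R1
bond 5 stroke at J2

b3 stroke at Sf1  (Sf1: flow source, stroke at near end)
b5 stroke at J2  (source Se1 imposes e)
b0 stroke at J1  (closing 0-jn rule on J1)
b1 stroke at J3  (0-jn J2 has e-setter on 5)
b4 stroke at R1  (J2: bond 5 brought effort, rest push out)
b2 stroke at I1  (0-jn J3 has e-setter on 1)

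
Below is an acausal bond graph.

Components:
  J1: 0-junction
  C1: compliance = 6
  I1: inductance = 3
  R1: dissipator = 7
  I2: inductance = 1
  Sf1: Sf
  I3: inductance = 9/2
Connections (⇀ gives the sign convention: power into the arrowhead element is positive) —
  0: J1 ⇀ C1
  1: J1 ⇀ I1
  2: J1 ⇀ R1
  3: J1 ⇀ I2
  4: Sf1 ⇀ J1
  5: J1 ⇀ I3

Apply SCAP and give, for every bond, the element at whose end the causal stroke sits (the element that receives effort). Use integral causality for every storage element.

β4 →Sf1  (Sf1 fixes flow; stroke at Sf1)
β0 →J1  (C1 outputs effort q/C1)
β1 →I1  (J1 effort already set via bond 0)
β2 →R1  (J1: bond 0 brought effort, rest push out)
β3 →I2  (J1: bond 0 brought effort, rest push out)
β5 →I3  (common-e at J1 fixed by 0)

b0 stroke at J1
b1 stroke at I1
b2 stroke at R1
b3 stroke at I2
b4 stroke at Sf1
b5 stroke at I3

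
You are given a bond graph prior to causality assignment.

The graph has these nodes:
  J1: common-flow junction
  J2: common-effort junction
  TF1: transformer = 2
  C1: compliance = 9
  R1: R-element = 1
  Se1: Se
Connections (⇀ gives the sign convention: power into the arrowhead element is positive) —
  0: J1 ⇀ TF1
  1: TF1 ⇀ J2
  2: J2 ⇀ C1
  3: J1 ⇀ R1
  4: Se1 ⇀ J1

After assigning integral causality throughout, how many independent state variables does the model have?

1  (C1 all integral)

#4 stroke at J1  (source Se1 imposes e)
#2 stroke at J2  (prefer integral on C1)
#1 stroke at TF1  (J2: bond 2 brought effort, rest push out)
#0 stroke at J1  (TF1: transformer flips bond 1)
#3 stroke at R1  (only one flow-in slot at J1)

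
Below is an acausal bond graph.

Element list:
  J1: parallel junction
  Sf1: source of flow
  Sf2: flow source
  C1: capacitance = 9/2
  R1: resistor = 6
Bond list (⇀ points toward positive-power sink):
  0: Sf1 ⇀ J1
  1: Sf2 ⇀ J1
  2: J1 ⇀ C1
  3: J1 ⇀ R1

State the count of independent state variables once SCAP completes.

1  (C1 all integral)

b0 stroke→Sf1  (Sf1 fixes flow; stroke at Sf1)
b1 stroke→Sf2  (Sf2 fixes flow; stroke at Sf2)
b2 stroke→J1  (C1 integral (e out))
b3 stroke→R1  (0-jn J1 has e-setter on 2)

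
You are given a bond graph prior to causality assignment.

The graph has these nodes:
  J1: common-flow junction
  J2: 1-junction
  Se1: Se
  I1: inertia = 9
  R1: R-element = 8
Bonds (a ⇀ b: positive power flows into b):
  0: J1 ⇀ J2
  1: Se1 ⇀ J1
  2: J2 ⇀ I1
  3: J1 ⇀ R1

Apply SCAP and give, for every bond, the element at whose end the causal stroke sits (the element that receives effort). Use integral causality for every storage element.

β0 |J2
β1 |J1
β2 |I1
β3 |J1

bond 1 |J1  (Se1 (Se) sets effort on bond)
bond 2 |I1  (prefer integral on I1)
bond 0 |J2  (1-jn J2 has f-setter on 2)
bond 3 |J1  (1-jn J1 has f-setter on 0)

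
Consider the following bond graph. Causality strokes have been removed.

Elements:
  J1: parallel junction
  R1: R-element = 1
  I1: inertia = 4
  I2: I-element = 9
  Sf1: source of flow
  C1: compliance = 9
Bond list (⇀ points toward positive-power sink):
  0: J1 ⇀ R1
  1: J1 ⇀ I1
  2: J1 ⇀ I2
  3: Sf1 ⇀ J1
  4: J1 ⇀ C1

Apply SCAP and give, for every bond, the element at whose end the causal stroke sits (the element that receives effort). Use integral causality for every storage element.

#3 →Sf1  (Sf1 fixes flow; stroke at Sf1)
#1 →I1  (I1: I, integral causality)
#2 →I2  (I2: I, integral causality)
#4 →J1  (prefer integral on C1)
#0 →R1  (0-jn J1 has e-setter on 4)

b0 stroke at R1
b1 stroke at I1
b2 stroke at I2
b3 stroke at Sf1
b4 stroke at J1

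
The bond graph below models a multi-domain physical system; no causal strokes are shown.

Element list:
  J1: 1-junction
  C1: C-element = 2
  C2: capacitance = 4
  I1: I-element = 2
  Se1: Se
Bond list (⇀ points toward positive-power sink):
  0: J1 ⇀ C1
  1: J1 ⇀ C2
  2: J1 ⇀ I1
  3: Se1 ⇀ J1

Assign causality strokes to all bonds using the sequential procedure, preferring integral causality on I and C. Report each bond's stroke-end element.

#0 stroke at J1
#1 stroke at J1
#2 stroke at I1
#3 stroke at J1

#3 →J1  (Se1 (Se) sets effort on bond)
#0 →J1  (C1 outputs effort q/C1)
#1 →J1  (C2: C, integral causality)
#2 →I1  (only one flow-in slot at J1)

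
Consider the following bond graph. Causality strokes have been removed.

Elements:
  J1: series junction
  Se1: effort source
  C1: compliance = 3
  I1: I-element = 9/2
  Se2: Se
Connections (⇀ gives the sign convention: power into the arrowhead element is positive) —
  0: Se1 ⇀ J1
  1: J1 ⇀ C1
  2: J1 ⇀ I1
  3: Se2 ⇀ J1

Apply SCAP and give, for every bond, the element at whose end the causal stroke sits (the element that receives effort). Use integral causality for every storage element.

#0 stroke at J1
#1 stroke at J1
#2 stroke at I1
#3 stroke at J1

β0 stroke at J1  (Se1: effort source, stroke at far end)
β3 stroke at J1  (Se2: effort source, stroke at far end)
β1 stroke at J1  (C1: C, integral causality)
β2 stroke at I1  (only one flow-in slot at J1)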